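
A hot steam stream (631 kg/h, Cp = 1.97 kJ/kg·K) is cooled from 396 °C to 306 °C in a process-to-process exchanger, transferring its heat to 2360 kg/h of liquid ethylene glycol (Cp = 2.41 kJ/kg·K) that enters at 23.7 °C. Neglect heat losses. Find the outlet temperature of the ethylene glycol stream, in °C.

Heat released by hot stream: Q = 631 × 1.97 × (396 − 306) = 111880 kJ/h
Energy balance on cold side (adiabatic exchanger): Q = ṁ_c·Cp_c·(T_c,out − T_c,in)
T_c,out = 23.7 + 111880/(2360 × 2.41) = 43.37 °C

T_c,out = 43.4 °C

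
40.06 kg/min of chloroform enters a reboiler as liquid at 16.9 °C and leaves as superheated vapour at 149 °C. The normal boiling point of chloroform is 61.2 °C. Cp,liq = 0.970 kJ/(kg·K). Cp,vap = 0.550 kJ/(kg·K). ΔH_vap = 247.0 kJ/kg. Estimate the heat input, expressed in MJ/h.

liquid 16.9→61.2 °C: 42.971 kJ/kg
vaporisation at 61.2 °C: 247 kJ/kg
vapour 61.2→149 °C: 48.29 kJ/kg
Δh = 42.971 + 247 + 48.29 = 338.26 kJ/kg
Q = ṁ·Δh = 40.06 kg/min × 338.26 kJ/kg = 13551 kJ/min
|Q| = 225.85 kW = 813.04 MJ/h

Q = 813 MJ/h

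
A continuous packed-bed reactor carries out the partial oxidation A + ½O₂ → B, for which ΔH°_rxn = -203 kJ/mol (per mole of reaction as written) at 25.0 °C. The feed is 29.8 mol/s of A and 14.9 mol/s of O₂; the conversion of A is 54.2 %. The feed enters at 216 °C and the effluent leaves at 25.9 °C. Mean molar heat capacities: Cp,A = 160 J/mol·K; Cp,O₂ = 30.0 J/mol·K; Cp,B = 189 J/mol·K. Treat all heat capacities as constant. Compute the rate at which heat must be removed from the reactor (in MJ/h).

Q_out = 15400 MJ/h

Extent of reaction ξ = 0.542 × 29.8 = 16.152 mol/s
Reaction term: ξ·ΔH°_rxn = 16.152 × -203 = -3278.8 kJ/s
Sensible, feed 216→25 °C: -996.07 kJ/s
Outlet flows (mol/s): A 13.648, O₂ 6.8242, B 16.152
Sensible, products 25→25.9 °C: 4.897 kJ/s
Q = ΔH = -4269.9 kJ/s = -4269.9 kW
Heat removed = 15372 MJ/h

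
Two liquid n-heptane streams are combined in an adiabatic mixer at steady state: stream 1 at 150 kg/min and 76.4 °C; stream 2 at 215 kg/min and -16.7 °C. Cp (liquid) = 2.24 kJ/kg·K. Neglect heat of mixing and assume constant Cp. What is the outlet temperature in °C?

T_out = 21.6 °C

Energy balance with Q = 0: Σ ṁᵢCp,ᵢ(T_out − Tᵢ) = 0
Σ ṁᵢCp,ᵢTᵢ = 150×2.24×76.4 + 215×2.24×-16.7 = 17628
Σ ṁᵢCp,ᵢ = 150×2.24 + 215×2.24 = 817.6
T_out = 17628 / 817.6 = 21.56 °C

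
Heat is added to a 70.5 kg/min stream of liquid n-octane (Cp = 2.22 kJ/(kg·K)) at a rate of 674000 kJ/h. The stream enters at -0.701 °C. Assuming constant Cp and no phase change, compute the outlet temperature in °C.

T_out = 71.1 °C

Q = 674000 kJ/h = 11233 kJ/min
ΔT = Q/(ṁ·Cp) = 11233/(70.5×2.22) = 71.774 K
T_out = -0.701 + 71.774 = 71.073 °C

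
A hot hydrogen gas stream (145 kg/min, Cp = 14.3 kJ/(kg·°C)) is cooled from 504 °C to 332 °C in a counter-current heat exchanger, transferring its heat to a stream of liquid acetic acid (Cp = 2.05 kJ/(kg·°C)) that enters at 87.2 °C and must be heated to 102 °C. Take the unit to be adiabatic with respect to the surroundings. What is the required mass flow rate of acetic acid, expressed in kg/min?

ṁ_c = 11800 kg/min

Heat released by hot stream: Q = 145 × 14.3 × (504 − 332) = 356640 kJ/min
Energy balance on cold side (adiabatic exchanger): Q = ṁ_c·Cp_c·(T_c,out − T_c,in)
ṁ_c = 356640 / [2.05 × (102 − 87.2)] = 11755 kg/min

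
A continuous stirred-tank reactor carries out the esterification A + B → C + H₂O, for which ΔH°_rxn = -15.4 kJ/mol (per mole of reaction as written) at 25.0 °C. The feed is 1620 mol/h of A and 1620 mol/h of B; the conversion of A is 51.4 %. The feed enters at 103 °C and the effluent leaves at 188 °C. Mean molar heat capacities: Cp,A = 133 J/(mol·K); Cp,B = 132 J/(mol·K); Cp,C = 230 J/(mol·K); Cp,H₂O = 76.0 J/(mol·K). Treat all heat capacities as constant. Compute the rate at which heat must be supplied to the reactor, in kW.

Extent of reaction ξ = 0.514 × 1620 = 832.68 mol/h
Reaction term: ξ·ΔH°_rxn = 832.68 × -15.4 = -12823 kJ/h
Sensible, feed 103→25 °C: -33485 kJ/h
Outlet flows (mol/h): A 787.32, B 787.32, C 832.68, H₂O 832.68
Sensible, products 25→188 °C: 75541 kJ/h
Q = ΔH = 29232 kJ/h = 8.12 kW
Heat supplied = 8.12 kW

Q_in = 8.12 kW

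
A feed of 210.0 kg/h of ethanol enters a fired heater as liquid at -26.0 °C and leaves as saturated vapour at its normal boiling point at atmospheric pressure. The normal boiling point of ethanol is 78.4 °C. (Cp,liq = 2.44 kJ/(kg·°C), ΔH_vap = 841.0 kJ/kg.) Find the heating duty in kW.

Q = 63.9 kW

liquid -26.0→78.4 °C: 254.74 kJ/kg
vaporisation at 78.4 °C: 841 kJ/kg
Δh = 254.74 + 841 = 1095.7 kJ/kg
Q = ṁ·Δh = 210.0 kg/h × 1095.7 kJ/kg = 230100 kJ/h
|Q| = 63.918 kW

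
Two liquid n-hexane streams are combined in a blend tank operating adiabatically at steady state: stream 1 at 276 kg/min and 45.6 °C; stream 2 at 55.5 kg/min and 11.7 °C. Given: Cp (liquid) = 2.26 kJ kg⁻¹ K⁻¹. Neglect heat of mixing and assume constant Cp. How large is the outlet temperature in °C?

Adiabatic, steady state ⇒ Σ ṁᵢCp,ᵢ(T_out − Tᵢ) = 0
T_out = Σ ṁᵢCp,ᵢTᵢ / Σ ṁᵢCp,ᵢ
      = 29911 / 749.19 = 39.924 °C

T_out = 39.9 °C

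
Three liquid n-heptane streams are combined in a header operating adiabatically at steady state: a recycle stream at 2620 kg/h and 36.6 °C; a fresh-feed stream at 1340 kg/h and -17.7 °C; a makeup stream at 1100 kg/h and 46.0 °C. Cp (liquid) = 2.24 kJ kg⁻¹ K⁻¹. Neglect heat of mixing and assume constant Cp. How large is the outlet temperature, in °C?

T_out = 24.3 °C

Energy balance with Q = 0: Σ ṁᵢCp,ᵢ(T_out − Tᵢ) = 0
T_out = Σ ṁᵢCp,ᵢTᵢ / Σ ṁᵢCp,ᵢ
      = 275010 / 11334 = 24.264 °C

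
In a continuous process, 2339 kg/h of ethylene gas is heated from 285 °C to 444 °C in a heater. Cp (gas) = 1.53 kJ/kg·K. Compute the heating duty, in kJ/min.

Q = 9480 kJ/min

Q = ṁ·Cp·ΔT = 2339 × 1.53 × (444 − 285) = 569010 kJ/h
Converting: 569010 / 3600 s = 158.06 kW
Heating duty = 9483.5 kJ/min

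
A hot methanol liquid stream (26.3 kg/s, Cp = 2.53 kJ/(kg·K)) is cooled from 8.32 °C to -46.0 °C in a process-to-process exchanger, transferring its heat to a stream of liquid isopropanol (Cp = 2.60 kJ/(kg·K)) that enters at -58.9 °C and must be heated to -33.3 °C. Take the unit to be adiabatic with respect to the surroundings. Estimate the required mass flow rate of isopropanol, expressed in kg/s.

Heat released by hot stream: Q = 26.3 × 2.53 × (8.32 − -46.0) = 3614.4 kJ/s
Energy balance on cold side (adiabatic exchanger): Q = ṁ_c·Cp_c·(T_c,out − T_c,in)
ṁ_c = 3614.4 / [2.60 × (-33.3 − -58.9)] = 54.303 kg/s

ṁ_c = 54.3 kg/s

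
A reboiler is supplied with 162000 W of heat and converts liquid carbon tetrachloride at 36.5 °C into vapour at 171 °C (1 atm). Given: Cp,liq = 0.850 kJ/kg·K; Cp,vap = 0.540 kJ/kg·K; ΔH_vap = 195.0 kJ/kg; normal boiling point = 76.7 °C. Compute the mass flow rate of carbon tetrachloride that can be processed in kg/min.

Δh = 0.850×(76.7−36.5) + 195.0 + 0.540×(171−76.7) = 280.09 kJ/kg
Q = 162000 W = 162 kJ/s = 9720 kJ/min
ṁ = Q/Δh = 9720 / 280.09 = 34.703 kg/min

ṁ = 34.7 kg/min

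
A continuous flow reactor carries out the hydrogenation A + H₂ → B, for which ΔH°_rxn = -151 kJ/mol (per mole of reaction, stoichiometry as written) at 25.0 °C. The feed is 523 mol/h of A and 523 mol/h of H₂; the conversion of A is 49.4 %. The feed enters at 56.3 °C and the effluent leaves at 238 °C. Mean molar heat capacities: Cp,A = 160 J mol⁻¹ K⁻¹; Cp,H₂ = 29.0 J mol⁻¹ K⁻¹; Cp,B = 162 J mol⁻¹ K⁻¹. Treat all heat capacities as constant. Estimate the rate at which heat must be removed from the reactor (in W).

Extent of reaction ξ = 0.494 × 523 = 258.36 mol/h
Reaction term: ξ·ΔH°_rxn = 258.36 × -151 = -39013 kJ/h
Sensible, feed 56.3→25 °C: -3093.9 kJ/h
Outlet flows (mol/h): A 264.64, H₂ 264.64, B 258.36
Sensible, products 25→238 °C: 19569 kJ/h
Q = ΔH = -22538 kJ/h = -6.2606 kW
Heat removed = 6260.6 W

Q_out = 6260 W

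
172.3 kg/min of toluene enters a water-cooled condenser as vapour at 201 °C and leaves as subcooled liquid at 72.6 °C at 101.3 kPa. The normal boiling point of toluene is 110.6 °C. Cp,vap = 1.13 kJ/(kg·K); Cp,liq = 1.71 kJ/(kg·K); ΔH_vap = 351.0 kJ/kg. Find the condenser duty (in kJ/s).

Q_c = 1490 kJ/s

vapour 201→110.6 °C: -102.15 kJ/kg
condensation at 110.6 °C: -351 kJ/kg
liquid 110.6→72.6 °C: -64.98 kJ/kg
Δh = -102.15 + -351 + -64.98 = -518.13 kJ/kg
Q = ṁ·Δh = 172.3 kg/min × -518.13 kJ/kg = -89274 kJ/min
|Q| = 1487.9 kW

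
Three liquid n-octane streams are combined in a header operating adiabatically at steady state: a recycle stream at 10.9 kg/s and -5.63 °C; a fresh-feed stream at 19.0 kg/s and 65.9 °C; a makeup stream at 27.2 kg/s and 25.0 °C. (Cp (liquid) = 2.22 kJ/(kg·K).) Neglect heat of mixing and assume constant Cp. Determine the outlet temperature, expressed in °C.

T_out = 32.8 °C

Adiabatic, steady state ⇒ Σ ṁᵢCp,ᵢ(T_out − Tᵢ) = 0
T_out = Σ ṁᵢCp,ᵢTᵢ / Σ ṁᵢCp,ᵢ
      = 4153 / 126.76 = 32.762 °C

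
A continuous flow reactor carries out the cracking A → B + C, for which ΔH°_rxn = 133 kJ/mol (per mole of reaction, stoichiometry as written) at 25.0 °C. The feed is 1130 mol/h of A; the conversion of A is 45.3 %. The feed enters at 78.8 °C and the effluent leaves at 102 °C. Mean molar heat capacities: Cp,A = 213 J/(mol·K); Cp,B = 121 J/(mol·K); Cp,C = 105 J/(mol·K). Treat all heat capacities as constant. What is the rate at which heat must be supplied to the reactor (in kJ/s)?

Extent of reaction ξ = 0.453 × 1130 = 511.89 mol/h
Reaction term: ξ·ΔH°_rxn = 511.89 × 133 = 68081 kJ/h
Sensible, feed 78.8→25 °C: -12949 kJ/h
Outlet flows (mol/h): A 618.11, B 511.89, C 511.89
Sensible, products 25→102 °C: 19046 kJ/h
Q = ΔH = 74178 kJ/h = 20.605 kW
Heat supplied = 20.605 kJ/s

Q_in = 20.6 kJ/s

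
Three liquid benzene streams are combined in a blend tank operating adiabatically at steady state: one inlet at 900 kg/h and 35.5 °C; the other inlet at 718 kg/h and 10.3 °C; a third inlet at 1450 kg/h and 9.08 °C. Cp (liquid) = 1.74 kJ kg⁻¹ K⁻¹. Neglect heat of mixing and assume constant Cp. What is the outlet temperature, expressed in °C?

No heat crosses the boundary, so H_out = H_in.
T_out = Σ ṁᵢCp,ᵢTᵢ / Σ ṁᵢCp,ᵢ
      = 91370 / 5338.3 = 17.116 °C

T_out = 17.1 °C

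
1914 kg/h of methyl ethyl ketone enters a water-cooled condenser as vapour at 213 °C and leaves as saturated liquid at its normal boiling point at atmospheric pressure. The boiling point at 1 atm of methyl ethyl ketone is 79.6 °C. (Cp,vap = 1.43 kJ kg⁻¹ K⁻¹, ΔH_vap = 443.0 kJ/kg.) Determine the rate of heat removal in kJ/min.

Q_c = 20200 kJ/min

vapour 213→79.6 °C: -190.76 kJ/kg
condensation at 79.6 °C: -443 kJ/kg
Δh = -190.76 + -443 = -633.76 kJ/kg
Q = ṁ·Δh = 1914 kg/h × -633.76 kJ/kg = -1.213e+06 kJ/h
|Q| = 336.95 kW = 20217 kJ/min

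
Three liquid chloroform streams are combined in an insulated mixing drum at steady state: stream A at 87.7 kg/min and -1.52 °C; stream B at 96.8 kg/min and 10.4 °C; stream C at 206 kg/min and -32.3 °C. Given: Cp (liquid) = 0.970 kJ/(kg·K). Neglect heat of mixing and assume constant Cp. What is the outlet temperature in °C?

T_out = -14.8 °C

Energy balance with Q = 0: Σ ṁᵢCp,ᵢ(T_out − Tᵢ) = 0
T_out = Σ ṁᵢCp,ᵢTᵢ / Σ ṁᵢCp,ᵢ
      = -5607 / 378.78 = -14.803 °C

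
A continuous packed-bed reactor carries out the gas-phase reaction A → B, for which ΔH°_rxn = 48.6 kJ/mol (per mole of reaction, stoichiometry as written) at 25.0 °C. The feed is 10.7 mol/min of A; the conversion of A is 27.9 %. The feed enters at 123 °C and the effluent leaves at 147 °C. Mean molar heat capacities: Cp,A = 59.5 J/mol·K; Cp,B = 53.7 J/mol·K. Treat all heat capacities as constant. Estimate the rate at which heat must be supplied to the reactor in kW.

Q_in = 2.64 kW

Extent of reaction ξ = 0.279 × 10.7 = 2.9853 mol/min
Reaction term: ξ·ΔH°_rxn = 2.9853 × 48.6 = 145.09 kJ/min
Sensible, feed 123→25 °C: -62.392 kJ/min
Outlet flows (mol/min): A 7.7147, B 2.9853
Sensible, products 25→147 °C: 75.559 kJ/min
Q = ΔH = 158.25 kJ/min = 2.6375 kW
Heat supplied = 2.6375 kW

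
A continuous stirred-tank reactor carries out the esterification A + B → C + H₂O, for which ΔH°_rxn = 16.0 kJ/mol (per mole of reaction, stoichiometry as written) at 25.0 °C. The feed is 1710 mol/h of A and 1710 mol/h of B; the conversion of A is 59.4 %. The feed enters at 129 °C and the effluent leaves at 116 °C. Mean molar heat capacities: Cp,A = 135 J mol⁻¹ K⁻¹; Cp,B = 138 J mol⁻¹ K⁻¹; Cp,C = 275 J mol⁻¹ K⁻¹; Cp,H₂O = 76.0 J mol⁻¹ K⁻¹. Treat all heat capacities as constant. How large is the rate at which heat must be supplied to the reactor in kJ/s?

Extent of reaction ξ = 0.594 × 1710 = 1015.7 mol/h
Reaction term: ξ·ΔH°_rxn = 1015.7 × 16.0 = 16252 kJ/h
Sensible, feed 129→25 °C: -48550 kJ/h
Outlet flows (mol/h): A 694.26, B 694.26, C 1015.7, H₂O 1015.7
Sensible, products 25→116 °C: 49691 kJ/h
Q = ΔH = 17393 kJ/h = 4.8313 kW
Heat supplied = 4.8313 kJ/s

Q_in = 4.83 kJ/s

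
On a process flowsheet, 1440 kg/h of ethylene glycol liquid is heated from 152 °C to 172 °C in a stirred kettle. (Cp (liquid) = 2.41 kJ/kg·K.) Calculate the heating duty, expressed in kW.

Q = ṁ·Cp·ΔT = 1440 × 2.41 × (172 − 152) = 69408 kJ/h
Converting: 69408 / 3600 s = 19.28 kW

Q = 19.3 kW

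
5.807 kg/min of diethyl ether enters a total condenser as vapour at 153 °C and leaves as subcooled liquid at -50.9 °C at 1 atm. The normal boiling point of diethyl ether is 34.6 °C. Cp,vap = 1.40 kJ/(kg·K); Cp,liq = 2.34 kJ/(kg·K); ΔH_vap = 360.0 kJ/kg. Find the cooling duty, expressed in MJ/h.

vapour 153→34.6 °C: -165.76 kJ/kg
condensation at 34.6 °C: -360 kJ/kg
liquid 34.6→-50.9 °C: -200.07 kJ/kg
Δh = -165.76 + -360 + -200.07 = -725.83 kJ/kg
Q = ṁ·Δh = 5.807 kg/min × -725.83 kJ/kg = -4214.9 kJ/min
|Q| = 70.248 kW = 252.89 MJ/h

Q_c = 253 MJ/h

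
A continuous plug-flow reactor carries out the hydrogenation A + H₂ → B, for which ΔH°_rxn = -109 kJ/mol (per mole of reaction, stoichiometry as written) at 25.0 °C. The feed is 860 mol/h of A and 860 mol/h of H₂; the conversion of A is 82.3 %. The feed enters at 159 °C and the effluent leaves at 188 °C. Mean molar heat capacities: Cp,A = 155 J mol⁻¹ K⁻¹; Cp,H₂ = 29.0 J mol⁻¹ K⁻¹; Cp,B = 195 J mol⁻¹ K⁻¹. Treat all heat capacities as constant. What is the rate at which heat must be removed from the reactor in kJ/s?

Q_out = 19.8 kJ/s

Extent of reaction ξ = 0.823 × 860 = 707.78 mol/h
Reaction term: ξ·ΔH°_rxn = 707.78 × -109 = -77148 kJ/h
Sensible, feed 159→25 °C: -21204 kJ/h
Outlet flows (mol/h): A 152.22, H₂ 152.22, B 707.78
Sensible, products 25→188 °C: 27062 kJ/h
Q = ΔH = -71290 kJ/h = -19.803 kW
Heat removed = 19.803 kJ/s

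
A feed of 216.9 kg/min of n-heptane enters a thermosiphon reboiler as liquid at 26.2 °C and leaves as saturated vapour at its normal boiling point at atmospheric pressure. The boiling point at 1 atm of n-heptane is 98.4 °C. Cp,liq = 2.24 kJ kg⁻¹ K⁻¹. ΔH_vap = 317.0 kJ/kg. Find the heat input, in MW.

liquid 26.2→98.4 °C: 161.73 kJ/kg
vaporisation at 98.4 °C: 317 kJ/kg
Δh = 161.73 + 317 = 478.73 kJ/kg
Q = ṁ·Δh = 216.9 kg/min × 478.73 kJ/kg = 103840 kJ/min
|Q| = 1730.6 kW = 1.7306 MW

Q = 1.73 MW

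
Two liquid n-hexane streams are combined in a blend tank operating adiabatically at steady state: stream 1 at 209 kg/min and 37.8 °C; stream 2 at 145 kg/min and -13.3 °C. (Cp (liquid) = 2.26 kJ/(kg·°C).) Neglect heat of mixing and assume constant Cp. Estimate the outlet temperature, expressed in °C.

No heat crosses the boundary, so H_out = H_in.
T_out = Σ ṁᵢCp,ᵢTᵢ / Σ ṁᵢCp,ᵢ
      = 13496 / 800.04 = 16.869 °C

T_out = 16.9 °C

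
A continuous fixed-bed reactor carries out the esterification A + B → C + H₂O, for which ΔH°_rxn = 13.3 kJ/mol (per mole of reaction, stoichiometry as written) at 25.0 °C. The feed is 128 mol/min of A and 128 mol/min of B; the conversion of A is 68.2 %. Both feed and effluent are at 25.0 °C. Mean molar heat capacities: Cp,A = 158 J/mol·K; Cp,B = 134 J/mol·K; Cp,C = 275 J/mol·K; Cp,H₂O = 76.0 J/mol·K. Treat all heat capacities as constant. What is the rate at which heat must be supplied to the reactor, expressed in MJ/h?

Extent of reaction ξ = 0.682 × 128 = 87.296 mol/min
Reaction term: ξ·ΔH°_rxn = 87.296 × 13.3 = 1161 kJ/min
Q = ΔH = 1161 kJ/min = 19.351 kW
Heat supplied = 69.662 MJ/h

Q_in = 69.7 MJ/h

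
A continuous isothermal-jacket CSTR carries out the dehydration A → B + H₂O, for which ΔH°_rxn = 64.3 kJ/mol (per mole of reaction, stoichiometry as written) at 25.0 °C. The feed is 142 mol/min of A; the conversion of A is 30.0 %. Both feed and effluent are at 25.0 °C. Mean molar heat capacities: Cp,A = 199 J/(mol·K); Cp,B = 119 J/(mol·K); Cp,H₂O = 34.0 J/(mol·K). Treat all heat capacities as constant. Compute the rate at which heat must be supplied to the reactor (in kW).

Extent of reaction ξ = 0.300 × 142 = 42.6 mol/min
Reaction term: ξ·ΔH°_rxn = 42.6 × 64.3 = 2739.2 kJ/min
Q = ΔH = 2739.2 kJ/min = 45.653 kW
Heat supplied = 45.653 kW

Q_in = 45.7 kW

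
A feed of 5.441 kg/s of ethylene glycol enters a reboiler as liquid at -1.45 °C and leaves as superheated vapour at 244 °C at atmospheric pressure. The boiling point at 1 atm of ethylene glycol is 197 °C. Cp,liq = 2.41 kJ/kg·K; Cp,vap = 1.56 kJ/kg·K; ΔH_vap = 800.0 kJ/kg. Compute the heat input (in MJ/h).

Q = 26500 MJ/h

liquid -1.45→197 °C: 478.26 kJ/kg
vaporisation at 197 °C: 800 kJ/kg
vapour 197→244 °C: 73.32 kJ/kg
Δh = 478.26 + 800 + 73.32 = 1351.6 kJ/kg
Q = ṁ·Δh = 5.441 kg/s × 1351.6 kJ/kg = 7354 kJ/s
|Q| = 7354 kW = 26474 MJ/h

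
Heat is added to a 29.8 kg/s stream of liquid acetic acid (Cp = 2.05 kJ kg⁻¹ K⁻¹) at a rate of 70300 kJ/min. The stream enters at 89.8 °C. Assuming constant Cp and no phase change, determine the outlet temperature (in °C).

Q = 70300 kJ/min = 1171.7 kJ/s
ΔT = Q/(ṁ·Cp) = 1171.7/(29.8×2.05) = 19.179 K
T_out = 89.8 + 19.179 = 108.98 °C

T_out = 109 °C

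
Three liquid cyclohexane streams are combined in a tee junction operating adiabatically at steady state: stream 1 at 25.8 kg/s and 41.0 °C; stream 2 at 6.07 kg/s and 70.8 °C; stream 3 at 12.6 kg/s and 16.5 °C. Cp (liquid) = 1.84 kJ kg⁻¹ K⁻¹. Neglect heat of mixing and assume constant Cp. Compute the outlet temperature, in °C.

Adiabatic, steady state ⇒ Σ ṁᵢCp,ᵢ(T_out − Tᵢ) = 0
Σ ṁᵢCp,ᵢTᵢ = 25.8×1.84×41.0 + 6.07×1.84×70.8 + 12.6×1.84×16.5 = 3119.6
Σ ṁᵢCp,ᵢ = 25.8×1.84 + 6.07×1.84 + 12.6×1.84 = 81.825
T_out = 3119.6 / 81.825 = 38.126 °C

T_out = 38.1 °C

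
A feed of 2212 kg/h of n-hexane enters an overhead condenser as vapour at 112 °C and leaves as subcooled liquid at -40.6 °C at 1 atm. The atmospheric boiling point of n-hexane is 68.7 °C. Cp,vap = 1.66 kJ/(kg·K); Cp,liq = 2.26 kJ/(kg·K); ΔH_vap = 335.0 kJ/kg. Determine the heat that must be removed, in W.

Q_c = 402000 W

vapour 112→68.7 °C: -71.878 kJ/kg
condensation at 68.7 °C: -335 kJ/kg
liquid 68.7→-40.6 °C: -247.02 kJ/kg
Δh = -71.878 + -335 + -247.02 = -653.9 kJ/kg
Q = ṁ·Δh = 2212 kg/h × -653.9 kJ/kg = -1.4464e+06 kJ/h
|Q| = 401.78 kW = 401780 W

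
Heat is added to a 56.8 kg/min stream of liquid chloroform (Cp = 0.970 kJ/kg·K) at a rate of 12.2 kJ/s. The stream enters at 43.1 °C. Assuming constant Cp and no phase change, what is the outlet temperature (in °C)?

T_out = 56.4 °C

Q = 12.2 kJ/s = 732 kJ/min
ΔT = Q/(ṁ·Cp) = 732/(56.8×0.970) = 13.286 K
T_out = 43.1 + 13.286 = 56.386 °C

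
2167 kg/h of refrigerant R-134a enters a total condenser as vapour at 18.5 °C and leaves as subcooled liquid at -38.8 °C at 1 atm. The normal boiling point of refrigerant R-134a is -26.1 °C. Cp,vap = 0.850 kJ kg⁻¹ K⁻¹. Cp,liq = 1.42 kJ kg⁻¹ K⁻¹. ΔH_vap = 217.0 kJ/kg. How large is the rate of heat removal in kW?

vapour 18.5→-26.1 °C: -37.91 kJ/kg
condensation at -26.1 °C: -217 kJ/kg
liquid -26.1→-38.8 °C: -18.034 kJ/kg
Δh = -37.91 + -217 + -18.034 = -272.94 kJ/kg
Q = ṁ·Δh = 2167 kg/h × -272.94 kJ/kg = -591470 kJ/h
|Q| = 164.3 kW

Q_c = 164 kW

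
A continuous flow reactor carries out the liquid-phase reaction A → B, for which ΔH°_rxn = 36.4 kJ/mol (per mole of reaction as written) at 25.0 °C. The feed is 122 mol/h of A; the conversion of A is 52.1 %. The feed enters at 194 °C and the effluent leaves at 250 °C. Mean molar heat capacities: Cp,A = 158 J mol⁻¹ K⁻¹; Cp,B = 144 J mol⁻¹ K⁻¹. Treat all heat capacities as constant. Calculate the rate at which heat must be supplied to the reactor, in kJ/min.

Extent of reaction ξ = 0.521 × 122 = 63.562 mol/h
Reaction term: ξ·ΔH°_rxn = 63.562 × 36.4 = 2313.7 kJ/h
Sensible, feed 194→25 °C: -3257.6 kJ/h
Outlet flows (mol/h): A 58.438, B 63.562
Sensible, products 25→250 °C: 4136.9 kJ/h
Q = ΔH = 3192.9 kJ/h = 0.88691 kW
Heat supplied = 53.215 kJ/min

Q_in = 53.2 kJ/min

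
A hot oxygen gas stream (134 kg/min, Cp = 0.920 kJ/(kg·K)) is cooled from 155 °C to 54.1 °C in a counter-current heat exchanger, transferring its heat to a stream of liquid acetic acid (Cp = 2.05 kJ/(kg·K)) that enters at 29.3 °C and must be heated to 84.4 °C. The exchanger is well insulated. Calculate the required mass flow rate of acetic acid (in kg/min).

Heat released by hot stream: Q = 134 × 0.920 × (155 − 54.1) = 12439 kJ/min
Energy balance on cold side (adiabatic exchanger): Q = ṁ_c·Cp_c·(T_c,out − T_c,in)
ṁ_c = 12439 / [2.05 × (84.4 − 29.3)] = 110.12 kg/min

ṁ_c = 110 kg/min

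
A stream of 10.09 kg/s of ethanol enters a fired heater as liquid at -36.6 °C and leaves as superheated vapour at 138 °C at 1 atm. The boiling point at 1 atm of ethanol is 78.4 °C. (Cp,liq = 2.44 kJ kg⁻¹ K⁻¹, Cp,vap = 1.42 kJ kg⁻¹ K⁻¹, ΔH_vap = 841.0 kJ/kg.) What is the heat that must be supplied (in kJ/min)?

Q = 730000 kJ/min

liquid -36.6→78.4 °C: 280.6 kJ/kg
vaporisation at 78.4 °C: 841 kJ/kg
vapour 78.4→138 °C: 84.632 kJ/kg
Δh = 280.6 + 841 + 84.632 = 1206.2 kJ/kg
Q = ṁ·Δh = 10.09 kg/s × 1206.2 kJ/kg = 12171 kJ/s
|Q| = 12171 kW = 730250 kJ/min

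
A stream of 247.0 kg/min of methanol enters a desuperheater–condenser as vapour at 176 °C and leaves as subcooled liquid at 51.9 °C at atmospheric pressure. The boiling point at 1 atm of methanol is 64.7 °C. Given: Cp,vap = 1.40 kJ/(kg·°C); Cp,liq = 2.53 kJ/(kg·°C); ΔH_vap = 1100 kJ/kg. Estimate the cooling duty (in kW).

vapour 176→64.7 °C: -155.82 kJ/kg
condensation at 64.7 °C: -1100 kJ/kg
liquid 64.7→51.9 °C: -32.384 kJ/kg
Δh = -155.82 + -1100 + -32.384 = -1288.2 kJ/kg
Q = ṁ·Δh = 247.0 kg/min × -1288.2 kJ/kg = -318190 kJ/min
|Q| = 5303.1 kW

Q_c = 5300 kW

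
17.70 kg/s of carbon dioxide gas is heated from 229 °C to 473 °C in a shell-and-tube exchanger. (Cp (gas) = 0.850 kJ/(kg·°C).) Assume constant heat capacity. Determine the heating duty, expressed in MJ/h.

Q = 13200 MJ/h

Q = ṁ·Cp·ΔT = 17.70 × 0.850 × (473 − 229) = 3671 kJ/s
Heating duty = 13216 MJ/h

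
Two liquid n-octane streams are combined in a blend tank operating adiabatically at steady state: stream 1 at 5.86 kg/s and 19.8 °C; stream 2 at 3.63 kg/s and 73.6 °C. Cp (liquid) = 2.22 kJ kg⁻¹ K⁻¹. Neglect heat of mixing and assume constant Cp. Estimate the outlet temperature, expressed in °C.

No heat crosses the boundary, so H_out = H_in.
Σ ṁᵢCp,ᵢTᵢ = 5.86×2.22×19.8 + 3.63×2.22×73.6 = 850.7
Σ ṁᵢCp,ᵢ = 5.86×2.22 + 3.63×2.22 = 21.068
T_out = 850.7 / 21.068 = 40.379 °C

T_out = 40.4 °C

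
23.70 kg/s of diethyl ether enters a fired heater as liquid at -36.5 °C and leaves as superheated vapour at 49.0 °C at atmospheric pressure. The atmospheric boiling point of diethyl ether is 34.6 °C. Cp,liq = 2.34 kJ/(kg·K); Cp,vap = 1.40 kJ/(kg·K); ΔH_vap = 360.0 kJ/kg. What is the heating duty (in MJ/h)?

liquid -36.5→34.6 °C: 166.37 kJ/kg
vaporisation at 34.6 °C: 360 kJ/kg
vapour 34.6→49.0 °C: 20.16 kJ/kg
Δh = 166.37 + 360 + 20.16 = 546.53 kJ/kg
Q = ṁ·Δh = 23.70 kg/s × 546.53 kJ/kg = 12953 kJ/s
|Q| = 12953 kW = 46630 MJ/h

Q = 46600 MJ/h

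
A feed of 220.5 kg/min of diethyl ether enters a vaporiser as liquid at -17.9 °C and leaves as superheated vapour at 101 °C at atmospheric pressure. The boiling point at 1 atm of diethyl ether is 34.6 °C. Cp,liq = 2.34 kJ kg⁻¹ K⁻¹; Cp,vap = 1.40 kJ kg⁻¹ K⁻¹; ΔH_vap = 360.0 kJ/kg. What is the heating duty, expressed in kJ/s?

Q = 2120 kJ/s

liquid -17.9→34.6 °C: 122.85 kJ/kg
vaporisation at 34.6 °C: 360 kJ/kg
vapour 34.6→101 °C: 92.96 kJ/kg
Δh = 122.85 + 360 + 92.96 = 575.81 kJ/kg
Q = ṁ·Δh = 220.5 kg/min × 575.81 kJ/kg = 126970 kJ/min
|Q| = 2116.1 kW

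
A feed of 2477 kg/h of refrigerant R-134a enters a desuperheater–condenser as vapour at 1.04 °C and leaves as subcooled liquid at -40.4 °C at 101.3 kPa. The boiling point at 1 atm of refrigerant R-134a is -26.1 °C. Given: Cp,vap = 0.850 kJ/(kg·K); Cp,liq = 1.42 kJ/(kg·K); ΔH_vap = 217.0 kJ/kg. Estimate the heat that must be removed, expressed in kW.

vapour 1.04→-26.1 °C: -23.069 kJ/kg
condensation at -26.1 °C: -217 kJ/kg
liquid -26.1→-40.4 °C: -20.306 kJ/kg
Δh = -23.069 + -217 + -20.306 = -260.38 kJ/kg
Q = ṁ·Δh = 2477 kg/h × -260.38 kJ/kg = -644950 kJ/h
|Q| = 179.15 kW

Q_c = 179 kW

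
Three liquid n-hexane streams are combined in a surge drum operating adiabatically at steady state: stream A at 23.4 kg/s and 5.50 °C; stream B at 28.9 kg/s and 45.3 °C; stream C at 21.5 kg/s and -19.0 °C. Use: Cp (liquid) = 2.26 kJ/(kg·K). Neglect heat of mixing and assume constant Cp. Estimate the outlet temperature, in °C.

T_out = 13.9 °C

Energy balance with Q = 0: Σ ṁᵢCp,ᵢ(T_out − Tᵢ) = 0
Σ ṁᵢCp,ᵢTᵢ = 23.4×2.26×5.50 + 28.9×2.26×45.3 + 21.5×2.26×-19.0 = 2326.4
Σ ṁᵢCp,ᵢ = 23.4×2.26 + 28.9×2.26 + 21.5×2.26 = 166.79
T_out = 2326.4 / 166.79 = 13.948 °C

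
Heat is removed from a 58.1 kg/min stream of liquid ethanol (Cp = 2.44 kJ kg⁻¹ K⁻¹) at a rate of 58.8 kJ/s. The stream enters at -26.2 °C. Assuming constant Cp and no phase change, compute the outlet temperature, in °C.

T_out = -51.1 °C

Q = 58.8 kJ/s = 3528 kJ/min
ΔT = Q/(ṁ·Cp) = 3528/(58.1×2.44) = 24.886 K
T_out = -26.2 − 24.886 = -51.086 °C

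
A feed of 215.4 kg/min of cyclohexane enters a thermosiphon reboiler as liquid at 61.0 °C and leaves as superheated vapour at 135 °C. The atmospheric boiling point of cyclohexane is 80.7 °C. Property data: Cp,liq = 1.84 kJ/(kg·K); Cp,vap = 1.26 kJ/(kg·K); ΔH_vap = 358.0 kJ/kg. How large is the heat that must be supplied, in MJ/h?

liquid 61.0→80.7 °C: 36.248 kJ/kg
vaporisation at 80.7 °C: 358 kJ/kg
vapour 80.7→135 °C: 68.418 kJ/kg
Δh = 36.248 + 358 + 68.418 = 462.67 kJ/kg
Q = ṁ·Δh = 215.4 kg/min × 462.67 kJ/kg = 99658 kJ/min
|Q| = 1661 kW = 5979.5 MJ/h

Q = 5980 MJ/h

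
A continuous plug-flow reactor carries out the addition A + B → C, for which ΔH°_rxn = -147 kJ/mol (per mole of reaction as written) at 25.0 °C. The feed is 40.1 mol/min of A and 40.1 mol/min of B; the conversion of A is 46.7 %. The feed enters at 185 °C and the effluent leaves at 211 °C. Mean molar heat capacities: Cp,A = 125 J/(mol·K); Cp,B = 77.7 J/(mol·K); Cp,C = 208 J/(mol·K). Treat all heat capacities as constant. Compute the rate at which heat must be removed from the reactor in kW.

Extent of reaction ξ = 0.467 × 40.1 = 18.727 mol/min
Reaction term: ξ·ΔH°_rxn = 18.727 × -147 = -2752.8 kJ/min
Sensible, feed 185→25 °C: -1300.5 kJ/min
Outlet flows (mol/min): A 21.373, B 21.373, C 18.727
Sensible, products 25→211 °C: 1530.3 kJ/min
Q = ΔH = -2523 kJ/min = -42.05 kW
Heat removed = 42.05 kW

Q_out = 42.1 kW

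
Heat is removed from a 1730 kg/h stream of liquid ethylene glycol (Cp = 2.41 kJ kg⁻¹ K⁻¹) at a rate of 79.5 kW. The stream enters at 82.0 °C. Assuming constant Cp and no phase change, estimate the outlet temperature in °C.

T_out = 13.4 °C

Q = 79.5 kW = 286200 kJ/h
ΔT = Q/(ṁ·Cp) = 286200/(1730×2.41) = 68.645 K
T_out = 82.0 − 68.645 = 13.355 °C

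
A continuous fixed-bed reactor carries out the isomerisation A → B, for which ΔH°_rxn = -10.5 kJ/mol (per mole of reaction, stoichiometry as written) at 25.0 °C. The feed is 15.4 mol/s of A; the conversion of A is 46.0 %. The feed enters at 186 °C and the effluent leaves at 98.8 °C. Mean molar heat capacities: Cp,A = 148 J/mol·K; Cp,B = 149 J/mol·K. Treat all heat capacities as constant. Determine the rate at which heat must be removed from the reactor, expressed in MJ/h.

Q_out = 981 MJ/h

Extent of reaction ξ = 0.460 × 15.4 = 7.084 mol/s
Reaction term: ξ·ΔH°_rxn = 7.084 × -10.5 = -74.382 kJ/s
Sensible, feed 186→25 °C: -366.95 kJ/s
Outlet flows (mol/s): A 8.316, B 7.084
Sensible, products 25→98.8 °C: 168.73 kJ/s
Q = ΔH = -272.61 kJ/s = -272.61 kW
Heat removed = 981.38 MJ/h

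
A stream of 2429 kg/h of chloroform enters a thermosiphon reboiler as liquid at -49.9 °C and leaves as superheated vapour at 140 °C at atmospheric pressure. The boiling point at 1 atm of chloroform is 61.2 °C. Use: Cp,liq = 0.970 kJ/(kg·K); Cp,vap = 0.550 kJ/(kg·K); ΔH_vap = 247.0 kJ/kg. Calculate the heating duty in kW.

Q = 269 kW

liquid -49.9→61.2 °C: 107.77 kJ/kg
vaporisation at 61.2 °C: 247 kJ/kg
vapour 61.2→140 °C: 43.34 kJ/kg
Δh = 107.77 + 247 + 43.34 = 398.11 kJ/kg
Q = ṁ·Δh = 2429 kg/h × 398.11 kJ/kg = 967000 kJ/h
|Q| = 268.61 kW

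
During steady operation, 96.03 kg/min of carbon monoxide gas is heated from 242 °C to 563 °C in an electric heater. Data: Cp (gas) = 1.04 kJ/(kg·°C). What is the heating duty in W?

Q = 534000 W

Q = ṁ·Cp·ΔT = 96.03 × 1.04 × (563 − 242) = 32059 kJ/min
Converting: 32059 / 60 s = 534.31 kW
Heating duty = 534310 W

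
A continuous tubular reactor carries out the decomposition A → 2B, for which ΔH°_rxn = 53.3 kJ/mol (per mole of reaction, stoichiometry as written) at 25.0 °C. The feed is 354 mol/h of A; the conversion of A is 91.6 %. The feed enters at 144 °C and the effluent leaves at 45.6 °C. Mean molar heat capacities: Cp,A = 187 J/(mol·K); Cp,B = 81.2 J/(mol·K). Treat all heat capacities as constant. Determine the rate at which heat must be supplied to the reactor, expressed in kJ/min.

Extent of reaction ξ = 0.916 × 354 = 324.26 mol/h
Reaction term: ξ·ΔH°_rxn = 324.26 × 53.3 = 17283 kJ/h
Sensible, feed 144→25 °C: -7877.6 kJ/h
Outlet flows (mol/h): A 29.736, B 648.53
Sensible, products 25→45.6 °C: 1199.4 kJ/h
Q = ΔH = 10605 kJ/h = 2.9459 kW
Heat supplied = 176.75 kJ/min

Q_in = 177 kJ/min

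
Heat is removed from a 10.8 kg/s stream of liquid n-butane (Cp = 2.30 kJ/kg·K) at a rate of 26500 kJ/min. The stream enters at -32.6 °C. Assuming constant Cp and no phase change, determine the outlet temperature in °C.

T_out = -50.4 °C

Q = 26500 kJ/min = 441.67 kJ/s
ΔT = Q/(ṁ·Cp) = 441.67/(10.8×2.30) = 17.78 K
T_out = -32.6 − 17.78 = -50.38 °C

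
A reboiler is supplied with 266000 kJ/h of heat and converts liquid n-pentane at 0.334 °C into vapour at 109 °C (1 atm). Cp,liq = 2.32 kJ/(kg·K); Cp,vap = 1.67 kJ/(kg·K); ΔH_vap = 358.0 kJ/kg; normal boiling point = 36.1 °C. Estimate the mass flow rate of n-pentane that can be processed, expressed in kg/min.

Δh = 2.32×(36.1−0.334) + 358.0 + 1.67×(109−36.1) = 562.72 kJ/kg
Q = 266000 kJ/h = 73.889 kJ/s = 4433.3 kJ/min
ṁ = Q/Δh = 4433.3 / 562.72 = 7.8784 kg/min

ṁ = 7.88 kg/min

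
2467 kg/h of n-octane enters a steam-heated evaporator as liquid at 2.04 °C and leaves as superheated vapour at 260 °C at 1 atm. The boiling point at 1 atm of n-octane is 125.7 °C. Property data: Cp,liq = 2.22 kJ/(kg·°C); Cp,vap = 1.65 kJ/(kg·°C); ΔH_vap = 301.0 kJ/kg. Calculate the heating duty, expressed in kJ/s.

liquid 2.04→125.7 °C: 274.53 kJ/kg
vaporisation at 125.7 °C: 301 kJ/kg
vapour 125.7→260 °C: 221.59 kJ/kg
Δh = 274.53 + 301 + 221.59 = 797.12 kJ/kg
Q = ṁ·Δh = 2467 kg/h × 797.12 kJ/kg = 1.9665e+06 kJ/h
|Q| = 546.25 kW

Q = 546 kJ/s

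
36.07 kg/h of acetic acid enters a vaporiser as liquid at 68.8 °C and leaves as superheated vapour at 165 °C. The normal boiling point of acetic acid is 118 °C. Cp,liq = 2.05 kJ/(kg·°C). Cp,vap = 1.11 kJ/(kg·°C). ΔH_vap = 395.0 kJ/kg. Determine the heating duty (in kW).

liquid 68.8→118 °C: 100.86 kJ/kg
vaporisation at 118 °C: 395 kJ/kg
vapour 118→165 °C: 52.17 kJ/kg
Δh = 100.86 + 395 + 52.17 = 548.03 kJ/kg
Q = ṁ·Δh = 36.07 kg/h × 548.03 kJ/kg = 19767 kJ/h
|Q| = 5.491 kW

Q = 5.49 kW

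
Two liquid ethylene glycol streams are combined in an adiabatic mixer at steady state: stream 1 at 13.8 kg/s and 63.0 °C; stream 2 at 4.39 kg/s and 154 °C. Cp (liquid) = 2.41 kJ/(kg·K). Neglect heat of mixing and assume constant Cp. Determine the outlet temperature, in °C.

T_out = 85.0 °C

Adiabatic, steady state ⇒ Σ ṁᵢCp,ᵢ(T_out − Tᵢ) = 0
T_out = Σ ṁᵢCp,ᵢTᵢ / Σ ṁᵢCp,ᵢ
      = 3724.6 / 43.838 = 84.962 °C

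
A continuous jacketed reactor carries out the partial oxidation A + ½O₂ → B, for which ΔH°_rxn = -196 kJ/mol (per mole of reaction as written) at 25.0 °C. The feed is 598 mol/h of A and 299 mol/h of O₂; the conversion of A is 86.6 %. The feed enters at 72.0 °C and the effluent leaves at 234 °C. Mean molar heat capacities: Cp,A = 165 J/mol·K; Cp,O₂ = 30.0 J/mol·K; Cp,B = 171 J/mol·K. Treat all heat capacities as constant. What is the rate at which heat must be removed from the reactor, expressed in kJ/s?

Extent of reaction ξ = 0.866 × 598 = 517.87 mol/h
Reaction term: ξ·ΔH°_rxn = 517.87 × -196 = -101500 kJ/h
Sensible, feed 72.0→25 °C: -5059.1 kJ/h
Outlet flows (mol/h): A 80.132, O₂ 40.066, B 517.87
Sensible, products 25→234 °C: 21523 kJ/h
Q = ΔH = -85039 kJ/h = -23.622 kW
Heat removed = 23.622 kJ/s

Q_out = 23.6 kJ/s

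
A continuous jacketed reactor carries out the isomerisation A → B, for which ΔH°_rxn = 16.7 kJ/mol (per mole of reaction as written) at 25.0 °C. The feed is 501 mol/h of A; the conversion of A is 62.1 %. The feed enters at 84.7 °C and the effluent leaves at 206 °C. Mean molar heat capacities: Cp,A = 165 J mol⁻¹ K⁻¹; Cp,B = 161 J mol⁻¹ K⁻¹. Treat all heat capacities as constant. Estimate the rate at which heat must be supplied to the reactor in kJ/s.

Extent of reaction ξ = 0.621 × 501 = 311.12 mol/h
Reaction term: ξ·ΔH°_rxn = 311.12 × 16.7 = 5195.7 kJ/h
Sensible, feed 84.7→25 °C: -4935.1 kJ/h
Outlet flows (mol/h): A 189.88, B 311.12
Sensible, products 25→206 °C: 14737 kJ/h
Q = ΔH = 14998 kJ/h = 4.166 kW
Heat supplied = 4.166 kJ/s

Q_in = 4.17 kJ/s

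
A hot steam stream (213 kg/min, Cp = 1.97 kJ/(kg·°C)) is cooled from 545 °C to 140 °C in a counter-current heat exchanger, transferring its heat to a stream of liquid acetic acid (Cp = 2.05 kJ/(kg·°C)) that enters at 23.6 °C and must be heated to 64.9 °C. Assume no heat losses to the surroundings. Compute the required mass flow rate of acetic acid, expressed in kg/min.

ṁ_c = 2010 kg/min

Heat released by hot stream: Q = 213 × 1.97 × (545 − 140) = 169940 kJ/min
Energy balance on cold side (adiabatic exchanger): Q = ṁ_c·Cp_c·(T_c,out − T_c,in)
ṁ_c = 169940 / [2.05 × (64.9 − 23.6)] = 2007.2 kg/min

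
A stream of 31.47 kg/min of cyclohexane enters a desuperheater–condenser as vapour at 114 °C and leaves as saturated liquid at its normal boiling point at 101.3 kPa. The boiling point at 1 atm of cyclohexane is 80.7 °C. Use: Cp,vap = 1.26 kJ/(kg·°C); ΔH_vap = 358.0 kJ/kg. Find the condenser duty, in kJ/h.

Q_c = 755000 kJ/h

vapour 114→80.7 °C: -41.958 kJ/kg
condensation at 80.7 °C: -358 kJ/kg
Δh = -41.958 + -358 = -399.96 kJ/kg
Q = ṁ·Δh = 31.47 kg/min × -399.96 kJ/kg = -12587 kJ/min
|Q| = 209.78 kW = 755200 kJ/h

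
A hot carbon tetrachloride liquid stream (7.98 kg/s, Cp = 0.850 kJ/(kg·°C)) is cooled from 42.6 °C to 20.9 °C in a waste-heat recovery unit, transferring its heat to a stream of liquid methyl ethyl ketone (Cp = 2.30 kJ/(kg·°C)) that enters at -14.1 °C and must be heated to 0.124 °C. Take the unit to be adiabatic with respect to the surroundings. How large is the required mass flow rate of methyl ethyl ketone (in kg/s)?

Heat released by hot stream: Q = 7.98 × 0.850 × (42.6 − 20.9) = 147.19 kJ/s
Energy balance on cold side (adiabatic exchanger): Q = ṁ_c·Cp_c·(T_c,out − T_c,in)
ṁ_c = 147.19 / [2.30 × (0.124 − -14.1)] = 4.4992 kg/s

ṁ_c = 4.50 kg/s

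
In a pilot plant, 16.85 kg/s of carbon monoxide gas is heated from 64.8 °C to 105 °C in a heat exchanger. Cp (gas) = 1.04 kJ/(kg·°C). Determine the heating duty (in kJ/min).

Q = 42300 kJ/min

Q = ṁ·Cp·ΔT = 16.85 × 1.04 × (105 − 64.8) = 704.46 kJ/s
Heating duty = 42268 kJ/min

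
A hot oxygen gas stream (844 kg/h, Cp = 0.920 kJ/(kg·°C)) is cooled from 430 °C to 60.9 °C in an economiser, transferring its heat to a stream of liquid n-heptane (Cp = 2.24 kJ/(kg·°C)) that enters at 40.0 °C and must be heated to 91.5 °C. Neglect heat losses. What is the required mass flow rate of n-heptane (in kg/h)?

ṁ_c = 2480 kg/h

Heat released by hot stream: Q = 844 × 0.920 × (430 − 60.9) = 286600 kJ/h
Energy balance on cold side (adiabatic exchanger): Q = ṁ_c·Cp_c·(T_c,out − T_c,in)
ṁ_c = 286600 / [2.24 × (91.5 − 40.0)] = 2484.4 kg/h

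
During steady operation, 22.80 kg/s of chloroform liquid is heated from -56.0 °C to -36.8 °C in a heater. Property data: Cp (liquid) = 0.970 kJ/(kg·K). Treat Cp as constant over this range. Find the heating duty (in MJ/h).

Q = 1530 MJ/h

Q = ṁ·Cp·ΔT = 22.80 × 0.970 × (-36.8 − -56.0) = 424.63 kJ/s
Heating duty = 1528.7 MJ/h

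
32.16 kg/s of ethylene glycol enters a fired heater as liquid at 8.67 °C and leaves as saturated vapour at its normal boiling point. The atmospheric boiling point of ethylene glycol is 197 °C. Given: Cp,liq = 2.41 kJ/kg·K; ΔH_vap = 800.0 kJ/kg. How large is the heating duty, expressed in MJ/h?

Q = 145000 MJ/h

liquid 8.67→197 °C: 453.88 kJ/kg
vaporisation at 197 °C: 800 kJ/kg
Δh = 453.88 + 800 = 1253.9 kJ/kg
Q = ṁ·Δh = 32.16 kg/s × 1253.9 kJ/kg = 40325 kJ/s
|Q| = 40325 kW = 145170 MJ/h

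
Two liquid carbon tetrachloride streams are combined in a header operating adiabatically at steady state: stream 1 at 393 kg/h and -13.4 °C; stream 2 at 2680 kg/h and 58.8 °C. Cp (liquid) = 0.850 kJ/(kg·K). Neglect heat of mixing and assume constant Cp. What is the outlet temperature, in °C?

Energy balance with Q = 0: Σ ṁᵢCp,ᵢ(T_out − Tᵢ) = 0
T_out = Σ ṁᵢCp,ᵢTᵢ / Σ ṁᵢCp,ᵢ
      = 129470 / 2612.1 = 49.566 °C

T_out = 49.6 °C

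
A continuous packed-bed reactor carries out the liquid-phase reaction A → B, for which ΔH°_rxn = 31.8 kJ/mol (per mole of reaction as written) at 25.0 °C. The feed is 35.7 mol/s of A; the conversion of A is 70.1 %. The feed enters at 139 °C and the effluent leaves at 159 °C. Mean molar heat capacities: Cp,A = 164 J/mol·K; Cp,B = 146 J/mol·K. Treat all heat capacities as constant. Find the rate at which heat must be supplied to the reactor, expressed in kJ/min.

Extent of reaction ξ = 0.701 × 35.7 = 25.026 mol/s
Reaction term: ξ·ΔH°_rxn = 25.026 × 31.8 = 795.82 kJ/s
Sensible, feed 139→25 °C: -667.45 kJ/s
Outlet flows (mol/s): A 10.674, B 25.026
Sensible, products 25→159 °C: 724.18 kJ/s
Q = ΔH = 852.55 kJ/s = 852.55 kW
Heat supplied = 51153 kJ/min

Q_in = 51200 kJ/min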